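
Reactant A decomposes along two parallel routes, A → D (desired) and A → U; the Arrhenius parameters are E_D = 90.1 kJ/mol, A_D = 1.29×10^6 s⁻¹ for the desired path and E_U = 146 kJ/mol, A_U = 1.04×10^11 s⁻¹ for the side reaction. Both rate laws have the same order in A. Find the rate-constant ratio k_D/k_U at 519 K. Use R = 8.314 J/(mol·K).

5.25

Since both paths have the same order in A, the concentration cancels and S_{D/U} = k_D/k_U = (A_D/A_U)·exp[(E_U−E_D)/(RT)].
(E_U−E_D)/(RT) = (146−90.1)×10³/(8.314×519) = 55900/4315 = 12.95.
k_D/k_U = (1.29×10^6/1.04×10^11)·exp(12.95) = 1.240×10^-5 × 4.229×10^5 = 5.25.
Since E_D < E_U, lowering the temperature improves selectivity toward D.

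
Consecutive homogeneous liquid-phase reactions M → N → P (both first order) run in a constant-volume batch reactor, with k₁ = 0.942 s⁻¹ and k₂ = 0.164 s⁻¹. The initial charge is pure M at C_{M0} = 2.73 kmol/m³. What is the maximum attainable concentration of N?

At the optimum, C_{N,max}/C_{M0} = (k₁/k₂)^[k₂/(k₂−k₁)].
= (0.942/0.164)^(0.164/(0.164−0.942)) = (5.744)^(-0.2108) = 0.6918.
C_{N,max} = 0.6918×2.73 = 1.89 kmol/m³.

1.89 kmol/m³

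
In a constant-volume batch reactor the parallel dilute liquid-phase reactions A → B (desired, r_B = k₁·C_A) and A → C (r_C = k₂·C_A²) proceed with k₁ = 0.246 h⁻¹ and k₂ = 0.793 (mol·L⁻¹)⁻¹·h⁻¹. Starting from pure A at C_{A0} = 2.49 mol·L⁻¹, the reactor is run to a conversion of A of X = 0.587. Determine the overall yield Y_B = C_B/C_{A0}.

0.0920

C_A = C_{A0}(1−X) = 1.028 mol·L⁻¹.
Along a PFR/batch, dC_B/dC_A = −r_B/(r_B+r_C) = −k₁/(k₁+k₂·C_A).
Integrating from C_{A0} to C_A: C_B = (0.246/0.793)·ln[(0.246+0.793·2.49)/(0.246+0.793·1.03)] = 0.3102·ln(2.221/1.061) = 0.2290 mol·L⁻¹.
Y_B = C_B/C_{A0} = 0.2290/2.49 = 0.0920.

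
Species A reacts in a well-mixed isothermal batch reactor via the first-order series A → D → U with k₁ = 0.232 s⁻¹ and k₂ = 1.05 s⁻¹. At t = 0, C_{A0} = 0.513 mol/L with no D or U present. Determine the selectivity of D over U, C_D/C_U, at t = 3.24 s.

0.308

The intermediate concentration in a first-order A→B→C sequence is C_D = k₁C_{A0}(e^(−k₁t) − e^(−k₂t))/(k₂−k₁).
e^(−k₁t) = e^(−0.232×3.24) = e^(−0.7517) = 0.4716; e^(−k₂t) = e^(−3.402) = 0.03331.
C_D = 0.232×0.513/(1.05−0.232) × (0.4716−0.03331) = 0.1455×0.4383 = 0.06377 mol/L.
C_A = C_{A0}e^(−k₁t) = 0.2419 mol/L, so C_U = C_{A0}−C_A−C_D = 0.2073 mol/L; C_D/C_U = 0.308.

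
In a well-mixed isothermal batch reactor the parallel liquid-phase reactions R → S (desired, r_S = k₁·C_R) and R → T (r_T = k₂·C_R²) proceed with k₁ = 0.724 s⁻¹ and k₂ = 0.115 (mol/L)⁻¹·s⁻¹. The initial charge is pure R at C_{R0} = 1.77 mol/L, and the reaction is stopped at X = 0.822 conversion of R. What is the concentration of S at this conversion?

C_R = C_{R0}(1−X) = 0.3151 mol/L.
Along a PFR/batch, dC_S/dC_R = −r_S/(r_S+r_T) = −k₁/(k₁+k₂·C_R).
Integrating from C_{R0} to C_R: C_S = (0.724/0.115)·ln[(0.724+0.115·1.77)/(0.724+0.115·0.315)] = 6.296·ln(0.9275/0.7602) = 1.252 mol/L.

1.25 mol/L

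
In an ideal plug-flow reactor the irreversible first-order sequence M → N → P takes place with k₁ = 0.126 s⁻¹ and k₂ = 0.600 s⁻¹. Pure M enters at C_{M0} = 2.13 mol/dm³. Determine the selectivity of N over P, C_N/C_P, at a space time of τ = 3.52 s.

0.630

For first-order series with pure M initially, C_N(τ) = k₁C_{M0}/(k₂−k₁)·(e^(−k₁τ) − e^(−k₂τ)).
e^(−k₁τ) = e^(−0.126×3.52) = e^(−0.4435) = 0.6418; e^(−k₂τ) = e^(−2.112) = 0.1210.
C_N = 0.126×2.13/(0.600−0.126) × (0.6418−0.1210) = 0.5662×0.5208 = 0.2949 mol/dm³.
C_M = C_{M0}e^(−k₁τ) = 1.367 mol/dm³, so C_P = C_{M0}−C_M−C_N = 0.4682 mol/dm³; C_N/C_P = 0.630.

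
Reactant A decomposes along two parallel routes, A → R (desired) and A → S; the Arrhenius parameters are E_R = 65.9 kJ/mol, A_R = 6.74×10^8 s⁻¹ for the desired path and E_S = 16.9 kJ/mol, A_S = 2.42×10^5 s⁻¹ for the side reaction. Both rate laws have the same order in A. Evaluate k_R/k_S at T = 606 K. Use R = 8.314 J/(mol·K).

k_R/k_S = (A_R/A_S)·exp[−(E_R−E_S)/(RT)] = (A_R/A_S)·exp[(E_S−E_R)/(RT)].
(E_S−E_R)/(RT) = (16.9−65.9)×10³/(8.314×606) = -49000/5038 = -9.726.
k_R/k_S = (6.74×10^8/2.42×10^5)·exp(-9.726) = 2785 × 5.974×10^-5 = 0.166.
Since E_R > E_S, raising the temperature improves selectivity toward R.

0.166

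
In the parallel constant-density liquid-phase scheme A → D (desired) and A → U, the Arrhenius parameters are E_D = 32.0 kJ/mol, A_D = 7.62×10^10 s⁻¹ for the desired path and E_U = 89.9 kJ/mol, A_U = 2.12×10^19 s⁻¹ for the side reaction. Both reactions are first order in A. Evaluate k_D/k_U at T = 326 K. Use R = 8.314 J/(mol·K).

6.81

k_D/k_U = (A_D/A_U)·exp[−(E_D−E_U)/(RT)] = (A_D/A_U)·exp[(E_U−E_D)/(RT)].
(E_U−E_D)/(RT) = (89.9−32.0)×10³/(8.314×326) = 57900/2710 = 21.36.
k_D/k_U = (7.62×10^10/2.12×10^19)·exp(21.36) = 3.594×10^-9 × 1.895×10^9 = 6.81.
Since E_D < E_U, lowering the temperature improves selectivity toward D.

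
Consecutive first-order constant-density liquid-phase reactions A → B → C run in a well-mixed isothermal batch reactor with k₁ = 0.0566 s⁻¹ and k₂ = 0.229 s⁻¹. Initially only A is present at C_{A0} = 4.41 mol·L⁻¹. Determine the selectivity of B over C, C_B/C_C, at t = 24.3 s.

For first-order series with pure A initially, C_B(t) = k₁C_{A0}/(k₂−k₁)·(e^(−k₁t) − e^(−k₂t)).
e^(−k₁t) = e^(−0.0566×24.3) = e^(−1.375) = 0.2527; e^(−k₂t) = e^(−5.565) = 0.003831.
C_B = 0.0566×4.41/(0.229−0.0566) × (0.2527−0.003831) = 1.448×0.2489 = 0.3604 mol·L⁻¹.
C_A = C_{A0}e^(−k₁t) = 1.115 mol·L⁻¹, so C_C = C_{A0}−C_A−C_B = 2.935 mol·L⁻¹; C_B/C_C = 0.123.

0.123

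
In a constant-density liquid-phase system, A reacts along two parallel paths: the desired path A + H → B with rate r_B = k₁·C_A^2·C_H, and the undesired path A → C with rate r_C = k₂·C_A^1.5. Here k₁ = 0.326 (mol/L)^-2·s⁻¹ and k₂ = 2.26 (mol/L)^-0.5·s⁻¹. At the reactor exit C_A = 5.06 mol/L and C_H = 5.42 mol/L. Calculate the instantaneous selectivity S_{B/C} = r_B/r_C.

1.76

S_{B/C} = r_B/r_C = (k₁·C_A^2·C_H)/(k₂·C_A^1.5) = (k₁/k₂)·C_A^0.5·C_H.
= (0.326×5.060^2×5.420) / (2.26×5.060^1.5) = 45.24/25.72 = 1.76.
Since the desired path is higher order in A, keeping C_A high (PFR or concentrated feed) favours B.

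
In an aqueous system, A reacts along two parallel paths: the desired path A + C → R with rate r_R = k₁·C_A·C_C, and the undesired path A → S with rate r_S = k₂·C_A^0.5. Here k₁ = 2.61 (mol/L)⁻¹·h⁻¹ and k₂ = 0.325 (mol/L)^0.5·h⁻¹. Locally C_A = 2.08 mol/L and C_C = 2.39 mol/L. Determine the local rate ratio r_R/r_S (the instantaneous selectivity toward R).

S_{R/S} = r_R/r_S = (k₁·C_A·C_C)/(k₂·C_A^0.5) = (k₁/k₂)·C_A^0.5·C_C.
= (2.61×2.080×2.390) / (0.325×2.080^0.5) = 12.97/0.4687 = 27.7.
Since the desired path is higher order in A, keeping C_A high (PFR or concentrated feed) favours R.

27.7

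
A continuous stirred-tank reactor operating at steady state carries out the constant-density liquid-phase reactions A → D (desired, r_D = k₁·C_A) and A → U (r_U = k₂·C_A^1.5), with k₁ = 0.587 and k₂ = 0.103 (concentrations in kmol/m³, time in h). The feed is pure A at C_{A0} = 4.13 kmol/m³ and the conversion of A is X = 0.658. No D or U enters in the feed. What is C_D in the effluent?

Exit C_A = C_{A0}(1−X) = 4.13×0.342 = 1.412 kmol/m³.
Rates in a CSTR are evaluated at the outlet concentration: r_D = 0.587×1.412 = 0.8291, r_U = 0.103×1.412^1.5 = 0.1729.
Fraction of consumed A going to D: r_D/(r_D+r_U) = 0.8274.
C_D = 0.8274·C_{A0}·X = 0.8274×4.13×0.658 = 2.25 kmol/m³.

2.25 kmol/m³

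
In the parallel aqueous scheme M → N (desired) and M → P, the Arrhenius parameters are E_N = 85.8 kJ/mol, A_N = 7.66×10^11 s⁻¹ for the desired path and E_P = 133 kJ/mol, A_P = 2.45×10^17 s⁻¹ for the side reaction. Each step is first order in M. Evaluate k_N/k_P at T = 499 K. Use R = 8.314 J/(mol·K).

0.273

With equal orders, S_{N/P} = k_N/k_P = (A_N/A_P)·exp[(E_P−E_N)/(RT)].
(E_P−E_N)/(RT) = (133−85.8)×10³/(8.314×499) = 47200/4149 = 11.38.
k_N/k_P = (7.66×10^11/2.45×10^17)·exp(11.38) = 3.127×10^-6 × 87299 = 0.273.
Since E_N < E_P, lowering the temperature improves selectivity toward N.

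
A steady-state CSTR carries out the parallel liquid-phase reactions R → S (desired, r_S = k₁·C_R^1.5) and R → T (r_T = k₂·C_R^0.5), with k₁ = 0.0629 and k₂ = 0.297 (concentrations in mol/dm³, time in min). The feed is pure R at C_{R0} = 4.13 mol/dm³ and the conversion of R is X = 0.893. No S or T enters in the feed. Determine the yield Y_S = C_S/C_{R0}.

Exit C_R = C_{R0}(1−X) = 4.13×0.107 = 0.4419 mol/dm³.
A CSTR operates uniformly at the exit composition, giving r_S = 0.01848 and r_T = 0.1974 (each k·C_R^n at C_R = 0.4419).
Fraction of consumed R going to S: r_S/(r_S+r_T) = 0.08558.
C_S = 0.08558·C_{R0}·X = 0.08558×4.13×0.893 = 0.316 mol/dm³; Y_S = C_S/C_{R0} = 0.0764.

0.0764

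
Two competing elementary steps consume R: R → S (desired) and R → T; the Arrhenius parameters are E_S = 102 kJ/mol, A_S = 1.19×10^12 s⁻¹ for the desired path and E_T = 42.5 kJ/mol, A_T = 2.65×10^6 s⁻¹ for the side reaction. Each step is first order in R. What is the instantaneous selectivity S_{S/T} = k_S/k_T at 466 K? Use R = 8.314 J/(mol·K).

With equal orders, S_{S/T} = k_S/k_T = (A_S/A_T)·exp[(E_T−E_S)/(RT)].
(E_T−E_S)/(RT) = (42.5−102)×10³/(8.314×466) = -59500/3874 = -15.36.
k_S/k_T = (1.19×10^12/2.65×10^6)·exp(-15.36) = 4.491×10^5 × 2.140×10^-7 = 0.0961.
Since E_S > E_T, raising the temperature improves selectivity toward S.

0.0961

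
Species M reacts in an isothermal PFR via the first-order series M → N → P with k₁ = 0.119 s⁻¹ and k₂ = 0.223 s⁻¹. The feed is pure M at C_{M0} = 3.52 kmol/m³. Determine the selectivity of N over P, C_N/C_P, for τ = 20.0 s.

For first-order series with pure M initially, C_N(τ) = k₁C_{M0}/(k₂−k₁)·(e^(−k₁τ) − e^(−k₂τ)).
e^(−k₁τ) = e^(−0.119×20.0) = e^(−2.380) = 0.09255; e^(−k₂τ) = e^(−4.460) = 0.01156.
C_N = 0.119×3.52/(0.223−0.119) × (0.09255−0.01156) = 4.028×0.08099 = 0.3262 kmol/m³.
C_M = C_{M0}e^(−k₁τ) = 0.3258 kmol/m³, so C_P = C_{M0}−C_M−C_N = 2.868 kmol/m³; C_N/C_P = 0.114.

0.114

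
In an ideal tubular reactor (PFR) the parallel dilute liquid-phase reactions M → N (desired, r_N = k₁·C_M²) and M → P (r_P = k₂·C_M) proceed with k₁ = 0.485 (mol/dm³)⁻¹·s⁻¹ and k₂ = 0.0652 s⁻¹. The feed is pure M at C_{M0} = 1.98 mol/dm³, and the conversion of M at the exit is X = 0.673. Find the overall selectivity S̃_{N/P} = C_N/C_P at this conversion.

C_M = C_{M0}(1−X) = 0.6475 mol/dm³.
Along a PFR/batch, dC_P/dC_M = −r_P/(r_N+r_P) = −k₂/(k₂+k₁·C_M).
Integrating from C_{M0} to C_M: C_P = (0.0652/0.485)·ln[(0.0652+0.485·1.98)/(0.0652+0.485·0.647)] = 0.1344·ln(1.025/0.3792) = 0.1337 mol/dm³.
Then C_N = (C_{M0}−C_M) − C_P = 1.333 − 0.1337 = 1.199 mol/dm³.
S̃_{N/P} = C_N/C_P = 1.199/0.1337 = 8.96.

8.96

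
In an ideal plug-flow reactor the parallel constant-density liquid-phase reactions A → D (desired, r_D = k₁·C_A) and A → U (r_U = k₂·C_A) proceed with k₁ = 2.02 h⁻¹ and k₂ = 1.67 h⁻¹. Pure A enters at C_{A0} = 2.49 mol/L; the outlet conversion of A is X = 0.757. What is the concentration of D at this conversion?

1.03 mol/L

C_A = C_{A0}(1−X) = 0.6051 mol/L.
Both paths are first order in A, so the instantaneous fraction to D is constant: dC_D/d(−C_A) = k₁/(k₁+k₂) = 0.5474.
C_D = 0.5474·(C_{A0}−C_A) = 0.5474×1.885 = 1.03 mol/L.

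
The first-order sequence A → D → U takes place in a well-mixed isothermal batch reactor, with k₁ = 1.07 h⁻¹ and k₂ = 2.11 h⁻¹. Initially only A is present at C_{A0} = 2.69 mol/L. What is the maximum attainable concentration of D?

0.678 mol/L

At the optimum, C_{D,max}/C_{A0} = (k₁/k₂)^[k₂/(k₂−k₁)].
= (1.07/2.11)^(2.11/(2.11−1.07)) = (0.5071)^(2.029) = 0.2522.
C_{D,max} = 0.2522×2.69 = 0.678 mol/L.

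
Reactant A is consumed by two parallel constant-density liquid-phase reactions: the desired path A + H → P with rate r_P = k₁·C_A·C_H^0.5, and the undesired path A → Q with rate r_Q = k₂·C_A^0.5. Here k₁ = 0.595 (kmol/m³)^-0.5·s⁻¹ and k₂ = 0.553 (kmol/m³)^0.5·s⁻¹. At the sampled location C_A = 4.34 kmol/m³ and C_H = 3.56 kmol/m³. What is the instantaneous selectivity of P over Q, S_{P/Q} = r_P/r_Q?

S_{P/Q} = r_P/r_Q = (k₁·C_A·C_H^0.5)/(k₂·C_A^0.5) = (k₁/k₂)·C_A^0.5·C_H^0.5.
= (0.595×4.340×3.560^0.5) / (0.553×4.340^0.5) = 4.872/1.152 = 4.23.
Since the desired path is higher order in A, keeping C_A high (PFR or concentrated feed) favours P.

4.23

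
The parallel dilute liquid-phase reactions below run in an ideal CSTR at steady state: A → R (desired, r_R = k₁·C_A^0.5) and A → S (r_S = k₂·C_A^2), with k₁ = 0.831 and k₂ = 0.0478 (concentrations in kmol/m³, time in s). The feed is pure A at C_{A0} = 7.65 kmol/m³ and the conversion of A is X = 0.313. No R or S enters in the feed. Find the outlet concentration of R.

1.41 kmol/m³

Exit C_A = C_{A0}(1−X) = 7.65×0.687 = 5.256 kmol/m³.
In a CSTR the entire volume is at exit conditions, so r_R = 0.831×5.256^0.5 = 1.905 and r_S = 0.0478×5.256^2 = 1.320.
Fraction of consumed A going to R: r_R/(r_R+r_S) = 0.5907.
C_R = 0.5907·C_{A0}·X = 0.5907×7.65×0.313 = 1.41 kmol/m³.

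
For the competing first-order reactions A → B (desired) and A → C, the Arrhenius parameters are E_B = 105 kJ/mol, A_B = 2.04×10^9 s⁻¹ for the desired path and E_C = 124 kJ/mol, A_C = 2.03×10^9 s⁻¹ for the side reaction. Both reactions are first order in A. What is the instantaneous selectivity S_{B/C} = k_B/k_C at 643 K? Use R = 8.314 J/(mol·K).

Since both paths have the same order in A, the concentration cancels and S_{B/C} = k_B/k_C = (A_B/A_C)·exp[(E_C−E_B)/(RT)].
(E_C−E_B)/(RT) = (124−105)×10³/(8.314×643) = 19000/5346 = 3.554.
k_B/k_C = (2.04×10^9/2.03×10^9)·exp(3.554) = 1.005 × 34.96 = 35.1.

35.1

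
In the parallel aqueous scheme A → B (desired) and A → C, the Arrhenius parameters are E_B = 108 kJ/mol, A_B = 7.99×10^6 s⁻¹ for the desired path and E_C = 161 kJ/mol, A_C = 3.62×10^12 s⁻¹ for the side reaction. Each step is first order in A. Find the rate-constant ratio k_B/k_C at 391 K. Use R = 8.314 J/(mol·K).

26.6

Since both paths have the same order in A, the concentration cancels and S_{B/C} = k_B/k_C = (A_B/A_C)·exp[(E_C−E_B)/(RT)].
(E_C−E_B)/(RT) = (161−108)×10³/(8.314×391) = 53000/3251 = 16.30.
k_B/k_C = (7.99×10^6/3.62×10^12)·exp(16.30) = 2.207×10^-6 × 1.204×10^7 = 26.6.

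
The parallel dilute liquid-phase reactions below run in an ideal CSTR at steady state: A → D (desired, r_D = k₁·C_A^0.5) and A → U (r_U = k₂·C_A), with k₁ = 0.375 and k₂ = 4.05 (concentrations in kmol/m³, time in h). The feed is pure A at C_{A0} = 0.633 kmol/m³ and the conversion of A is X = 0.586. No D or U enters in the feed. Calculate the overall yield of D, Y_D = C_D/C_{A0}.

0.0898

Exit C_A = C_{A0}(1−X) = 0.633×0.414 = 0.2621 kmol/m³.
Rates in a CSTR are evaluated at the outlet concentration: r_D = 0.375×0.2621^0.5 = 0.1920, r_U = 4.05×0.2621 = 1.061.
Fraction of consumed A going to D: r_D/(r_D+r_U) = 0.1532.
C_D = 0.1532·C_{A0}·X = 0.1532×0.633×0.586 = 0.0568 kmol/m³; Y_D = C_D/C_{A0} = 0.0898.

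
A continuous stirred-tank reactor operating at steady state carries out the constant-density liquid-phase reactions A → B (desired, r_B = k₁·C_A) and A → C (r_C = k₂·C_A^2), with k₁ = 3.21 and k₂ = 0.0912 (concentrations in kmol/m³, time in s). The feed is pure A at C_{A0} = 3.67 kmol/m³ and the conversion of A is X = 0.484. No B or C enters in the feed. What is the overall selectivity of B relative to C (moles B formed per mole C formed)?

18.6

Exit C_A = C_{A0}(1−X) = 3.67×0.516 = 1.894 kmol/m³.
A CSTR operates uniformly at the exit composition, giving r_B = 6.079 and r_C = 0.3271 (each k·C_A^n at C_A = 1.894).
Overall selectivity = C_B/C_C = r_Bτ/(r_Cτ) = r_B/r_C = 18.6.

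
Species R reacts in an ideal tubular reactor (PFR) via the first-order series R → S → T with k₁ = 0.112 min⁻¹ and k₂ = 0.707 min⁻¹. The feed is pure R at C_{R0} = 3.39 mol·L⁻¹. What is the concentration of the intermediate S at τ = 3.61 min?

0.376 mol·L⁻¹

The intermediate concentration in a first-order A→B→C sequence is C_S = k₁C_{R0}(e^(−k₁τ) − e^(−k₂τ))/(k₂−k₁).
e^(−k₁τ) = e^(−0.112×3.61) = e^(−0.4043) = 0.6674; e^(−k₂τ) = e^(−2.552) = 0.07790.
C_S = 0.112×3.39/(0.707−0.112) × (0.6674−0.07790) = 0.6381×0.5895 = 0.3762 mol·L⁻¹.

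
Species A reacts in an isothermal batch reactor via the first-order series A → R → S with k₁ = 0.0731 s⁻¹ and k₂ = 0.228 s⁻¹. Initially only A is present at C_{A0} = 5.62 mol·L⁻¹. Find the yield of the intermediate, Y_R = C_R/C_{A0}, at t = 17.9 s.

For first-order series with pure A initially, C_R(t) = k₁C_{A0}/(k₂−k₁)·(e^(−k₁t) − e^(−k₂t)).
e^(−k₁t) = e^(−0.0731×17.9) = e^(−1.308) = 0.2702; e^(−k₂t) = e^(−4.081) = 0.01689.
C_R = 0.0731×5.62/(0.228−0.0731) × (0.2702−0.01689) = 2.652×0.2533 = 0.6719 mol·L⁻¹.
Y_R = C_R/C_{A0} = 0.6719/5.62 = 0.120.

0.120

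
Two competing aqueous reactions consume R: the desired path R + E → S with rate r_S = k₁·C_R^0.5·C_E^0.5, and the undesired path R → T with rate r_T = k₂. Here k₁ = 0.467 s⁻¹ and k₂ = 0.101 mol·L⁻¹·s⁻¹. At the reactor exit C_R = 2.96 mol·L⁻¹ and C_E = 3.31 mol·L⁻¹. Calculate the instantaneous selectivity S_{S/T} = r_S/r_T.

S_{S/T} = r_S/r_T = (k₁·C_R^0.5·C_E^0.5)/(k₂) = (k₁/k₂)·C_R^0.5·C_E^0.5.
= (0.467×2.960^0.5×3.310^0.5) / (0.101) = 1.462/0.1010 = 14.5.
Since the desired path is higher order in R, keeping C_R high (PFR or concentrated feed) favours S.

14.5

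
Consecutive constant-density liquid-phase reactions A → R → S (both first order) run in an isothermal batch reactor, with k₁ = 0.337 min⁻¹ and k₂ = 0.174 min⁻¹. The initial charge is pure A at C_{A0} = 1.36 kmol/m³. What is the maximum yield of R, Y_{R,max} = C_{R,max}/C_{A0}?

For a first-order series the maximum intermediate yield is C_{R,max}/C_{A0} = (k₁/k₂)^[k₂/(k₂−k₁)].
= (0.337/0.174)^(0.174/(0.174−0.337)) = (1.937)^(-1.067) = 0.4938.

0.494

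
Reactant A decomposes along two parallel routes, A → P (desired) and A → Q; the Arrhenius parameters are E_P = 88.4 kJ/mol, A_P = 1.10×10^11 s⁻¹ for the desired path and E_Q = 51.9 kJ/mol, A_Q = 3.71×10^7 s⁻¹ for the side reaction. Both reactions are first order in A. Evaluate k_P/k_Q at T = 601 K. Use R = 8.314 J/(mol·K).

1.99

k_P/k_Q = (A_P/A_Q)·exp[−(E_P−E_Q)/(RT)] = (A_P/A_Q)·exp[(E_Q−E_P)/(RT)].
(E_Q−E_P)/(RT) = (51.9−88.4)×10³/(8.314×601) = -36500/4997 = -7.305.
k_P/k_Q = (1.10×10^11/3.71×10^7)·exp(-7.305) = 2965 × 6.723×10^-4 = 1.99.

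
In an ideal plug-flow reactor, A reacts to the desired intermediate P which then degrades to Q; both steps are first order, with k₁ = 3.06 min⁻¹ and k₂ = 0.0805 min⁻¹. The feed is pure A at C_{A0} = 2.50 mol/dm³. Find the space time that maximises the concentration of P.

1.22 min

Setting dC_P/dτ = 0 gives τ_opt = ln(k₂/k₁)/(k₂−k₁).
= ln(0.0805/3.06)/(0.0805−3.06) = ln(0.02631)/-2.980 = -3.638/-2.980 = 1.22 min.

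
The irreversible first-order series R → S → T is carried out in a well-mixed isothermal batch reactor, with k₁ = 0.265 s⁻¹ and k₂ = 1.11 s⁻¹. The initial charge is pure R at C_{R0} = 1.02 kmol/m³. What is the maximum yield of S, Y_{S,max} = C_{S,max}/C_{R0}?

For a first-order series the maximum intermediate yield is C_{S,max}/C_{R0} = (k₁/k₂)^[k₂/(k₂−k₁)].
= (0.265/1.11)^(1.11/(1.11−0.265)) = (0.2387)^(1.314) = 0.1523.

0.152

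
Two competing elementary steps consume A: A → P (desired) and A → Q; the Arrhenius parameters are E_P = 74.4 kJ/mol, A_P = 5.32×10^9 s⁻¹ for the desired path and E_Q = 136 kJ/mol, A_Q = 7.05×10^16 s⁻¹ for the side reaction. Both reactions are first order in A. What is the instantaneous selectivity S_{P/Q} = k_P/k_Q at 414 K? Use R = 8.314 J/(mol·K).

Since both paths have the same order in A, the concentration cancels and S_{P/Q} = k_P/k_Q = (A_P/A_Q)·exp[(E_Q−E_P)/(RT)].
(E_Q−E_P)/(RT) = (136−74.4)×10³/(8.314×414) = 61600/3442 = 17.90.
k_P/k_Q = (5.32×10^9/7.05×10^16)·exp(17.90) = 7.546×10^-8 × 5.921×10^7 = 4.47.

4.47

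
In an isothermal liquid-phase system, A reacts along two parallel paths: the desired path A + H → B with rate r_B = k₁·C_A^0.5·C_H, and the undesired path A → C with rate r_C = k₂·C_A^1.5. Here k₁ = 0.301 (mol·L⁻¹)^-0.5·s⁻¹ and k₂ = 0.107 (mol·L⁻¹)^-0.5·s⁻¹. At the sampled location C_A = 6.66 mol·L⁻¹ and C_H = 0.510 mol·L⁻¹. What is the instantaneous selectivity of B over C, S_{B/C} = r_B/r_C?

S_{B/C} = r_B/r_C = (k₁·C_A^0.5·C_H)/(k₂·C_A^1.5) = (k₁/k₂)·C_A⁻¹·C_H.
= (0.301×6.660^0.5×0.5100) / (0.107×6.660^1.5) = 0.3962/1.839 = 0.215.
The undesired path is higher order in A, so low C_A (CSTR or dilute feed) favours B.

0.215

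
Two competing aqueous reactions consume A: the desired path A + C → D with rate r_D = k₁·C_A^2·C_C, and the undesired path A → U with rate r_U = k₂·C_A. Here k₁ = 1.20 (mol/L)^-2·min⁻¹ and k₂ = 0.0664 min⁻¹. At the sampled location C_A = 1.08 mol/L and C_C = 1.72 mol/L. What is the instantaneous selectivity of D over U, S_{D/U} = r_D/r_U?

S_{D/U} = r_D/r_U = (k₁·C_A^2·C_C)/(k₂·C_A) = (k₁/k₂)·C_A·C_C.
= (1.20×1.080^2×1.720) / (0.0664×1.080) = 2.407/0.07171 = 33.6.

33.6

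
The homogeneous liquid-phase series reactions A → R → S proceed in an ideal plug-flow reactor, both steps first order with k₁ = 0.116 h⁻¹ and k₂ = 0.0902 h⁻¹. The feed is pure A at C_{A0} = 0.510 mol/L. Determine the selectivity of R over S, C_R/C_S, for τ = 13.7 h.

0.956

For first-order series with pure A initially, C_R(τ) = k₁C_{A0}/(k₂−k₁)·(e^(−k₁τ) − e^(−k₂τ)).
e^(−k₁τ) = e^(−0.116×13.7) = e^(−1.589) = 0.2041; e^(−k₂τ) = e^(−1.236) = 0.2906.
C_R = 0.116×0.510/(0.0902−0.116) × (0.2041−0.2906) = (-2.293)×(-0.08653) = 0.1984 mol/L.
C_A = C_{A0}e^(−k₁τ) = 0.1041 mol/L, so C_S = C_{A0}−C_A−C_R = 0.2075 mol/L; C_R/C_S = 0.956.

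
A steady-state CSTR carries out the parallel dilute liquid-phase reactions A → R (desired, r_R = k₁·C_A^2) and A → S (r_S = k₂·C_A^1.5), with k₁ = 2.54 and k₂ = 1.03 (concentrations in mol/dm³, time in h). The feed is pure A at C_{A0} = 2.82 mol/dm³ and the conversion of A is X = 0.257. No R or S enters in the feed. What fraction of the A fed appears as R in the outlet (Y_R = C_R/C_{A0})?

0.201

Exit C_A = C_{A0}(1−X) = 2.82×0.743 = 2.095 mol/dm³.
Rates in a CSTR are evaluated at the outlet concentration: r_R = 2.54×2.095^2 = 11.15, r_S = 1.03×2.095^1.5 = 3.124.
Fraction of consumed A going to R: r_R/(r_R+r_S) = 0.7812.
C_R = 0.7812·C_{A0}·X = 0.7812×2.82×0.257 = 0.566 mol/dm³; Y_R = C_R/C_{A0} = 0.201.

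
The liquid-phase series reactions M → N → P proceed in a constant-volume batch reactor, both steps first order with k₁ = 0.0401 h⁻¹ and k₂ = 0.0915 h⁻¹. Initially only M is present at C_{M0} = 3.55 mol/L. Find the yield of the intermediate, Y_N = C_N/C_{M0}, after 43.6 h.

Solving the coupled first-order balances gives C_N(t) = [k₁/(k₂−k₁)]·C_{M0}·(e^(−k₁t) − e^(−k₂t)).
e^(−k₁t) = e^(−0.0401×43.6) = e^(−1.748) = 0.1741; e^(−k₂t) = e^(−3.989) = 0.01851.
C_N = 0.0401×3.55/(0.0915−0.0401) × (0.1741−0.01851) = 2.770×0.1555 = 0.4308 mol/L.
Y_N = C_N/C_{M0} = 0.4308/3.55 = 0.121.

0.121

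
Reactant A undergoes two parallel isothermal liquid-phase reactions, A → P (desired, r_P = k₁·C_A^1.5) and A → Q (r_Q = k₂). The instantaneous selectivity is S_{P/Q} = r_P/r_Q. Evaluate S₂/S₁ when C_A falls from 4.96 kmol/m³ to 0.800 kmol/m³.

0.0648

S_{P/Q} = (k₁/k₂)·C_A^1.5, so S₂/S₁ = (C_{A,2}/C_{A,1})^1.5.
= (0.800/4.96)^1.5 = (0.1613)^1.5 = 0.0648.
Selectivity toward P falls as C_A falls — high-concentration operation is favoured.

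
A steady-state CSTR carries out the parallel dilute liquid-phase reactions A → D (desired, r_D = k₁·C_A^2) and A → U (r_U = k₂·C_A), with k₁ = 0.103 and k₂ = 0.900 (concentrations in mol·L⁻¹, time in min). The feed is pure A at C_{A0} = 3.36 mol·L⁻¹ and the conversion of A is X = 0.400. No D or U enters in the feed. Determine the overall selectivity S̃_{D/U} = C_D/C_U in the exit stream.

Exit C_A = C_{A0}(1−X) = 3.36×0.600 = 2.016 mol·L⁻¹.
In a CSTR the entire volume is at exit conditions, so r_D = 0.103×2.016^2 = 0.4186 and r_U = 0.900×2.016 = 1.814.
Overall selectivity = C_D/C_U = r_Dτ/(r_Uτ) = r_D/r_U = 0.231.

0.231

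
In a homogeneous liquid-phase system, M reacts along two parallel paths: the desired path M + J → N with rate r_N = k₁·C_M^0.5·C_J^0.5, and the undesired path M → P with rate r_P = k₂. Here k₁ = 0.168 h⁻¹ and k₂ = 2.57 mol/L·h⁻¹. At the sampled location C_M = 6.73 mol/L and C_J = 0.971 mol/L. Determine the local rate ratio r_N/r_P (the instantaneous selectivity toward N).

0.167

S_{N/P} = r_N/r_P = (k₁·C_M^0.5·C_J^0.5)/(k₂) = (k₁/k₂)·C_M^0.5·C_J^0.5.
= (0.168×6.730^0.5×0.9710^0.5) / (2.57) = 0.4295/2.570 = 0.167.
Since the desired path is higher order in M, keeping C_M high (PFR or concentrated feed) favours N.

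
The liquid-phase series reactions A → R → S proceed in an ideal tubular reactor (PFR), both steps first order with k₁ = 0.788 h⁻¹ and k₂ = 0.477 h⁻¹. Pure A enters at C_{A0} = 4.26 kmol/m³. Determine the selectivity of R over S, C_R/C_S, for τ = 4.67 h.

The intermediate concentration in a first-order A→B→C sequence is C_R = k₁C_{A0}(e^(−k₁τ) − e^(−k₂τ))/(k₂−k₁).
e^(−k₁τ) = e^(−0.788×4.67) = e^(−3.680) = 0.02522; e^(−k₂τ) = e^(−2.228) = 0.1078.
C_R = 0.788×4.26/(0.477−0.788) × (0.02522−0.1078) = (-10.79)×(-0.08256) = 0.8912 kmol/m³.
C_A = C_{A0}e^(−k₁τ) = 0.1075 kmol/m³, so C_S = C_{A0}−C_A−C_R = 3.261 kmol/m³; C_R/C_S = 0.273.

0.273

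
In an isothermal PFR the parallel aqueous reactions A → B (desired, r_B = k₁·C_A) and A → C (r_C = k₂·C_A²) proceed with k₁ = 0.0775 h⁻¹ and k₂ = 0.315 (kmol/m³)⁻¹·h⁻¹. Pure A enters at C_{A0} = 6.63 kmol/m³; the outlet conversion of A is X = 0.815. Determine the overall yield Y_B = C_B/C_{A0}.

C_A = C_{A0}(1−X) = 1.227 kmol/m³.
Along a PFR/batch, dC_B/dC_A = −r_B/(r_B+r_C) = −k₁/(k₁+k₂·C_A).
Integrating from C_{A0} to C_A: C_B = (0.0775/0.315)·ln[(0.0775+0.315·6.63)/(0.0775+0.315·1.23)] = 0.2460·ln(2.166/0.4639) = 0.3791 kmol/m³.
Y_B = C_B/C_{A0} = 0.3791/6.63 = 0.0572.

0.0572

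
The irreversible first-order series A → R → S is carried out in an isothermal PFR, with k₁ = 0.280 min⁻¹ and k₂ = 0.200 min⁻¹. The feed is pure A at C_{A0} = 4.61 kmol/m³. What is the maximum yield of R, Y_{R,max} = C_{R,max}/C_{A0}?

0.431

For a first-order series the maximum intermediate yield is C_{R,max}/C_{A0} = (k₁/k₂)^[k₂/(k₂−k₁)].
= (0.280/0.200)^(0.200/(0.200−0.280)) = (1.400)^(-2.500) = 0.4312.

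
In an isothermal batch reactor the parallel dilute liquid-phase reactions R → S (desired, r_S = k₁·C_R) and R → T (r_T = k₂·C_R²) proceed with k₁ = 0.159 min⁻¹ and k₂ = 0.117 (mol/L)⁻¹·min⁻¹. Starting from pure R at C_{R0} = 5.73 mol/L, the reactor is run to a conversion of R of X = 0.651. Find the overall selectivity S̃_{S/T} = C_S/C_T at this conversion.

0.374

C_R = C_{R0}(1−X) = 2.000 mol/L.
Along a PFR/batch, dC_S/dC_R = −r_S/(r_S+r_T) = −k₁/(k₁+k₂·C_R).
Integrating from C_{R0} to C_R: C_S = (0.159/0.117)·ln[(0.159+0.117·5.73)/(0.159+0.117·2.00)] = 1.359·ln(0.8294/0.3930) = 1.015 mol/L.
C_T = (C_{R0}−C_R)−C_S = 2.715 mol/L; S̃_{S/T} = 1.015/2.715 = 0.374.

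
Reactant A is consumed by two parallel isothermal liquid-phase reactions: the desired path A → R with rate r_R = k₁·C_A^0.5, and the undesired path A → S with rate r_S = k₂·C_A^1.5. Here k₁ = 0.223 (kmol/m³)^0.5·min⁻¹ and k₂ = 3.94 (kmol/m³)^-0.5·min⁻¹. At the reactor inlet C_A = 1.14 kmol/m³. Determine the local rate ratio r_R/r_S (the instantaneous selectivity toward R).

0.0496

S_{R/S} = r_R/r_S = (k₁·C_A^0.5)/(k₂·C_A^1.5) = (k₁/k₂)·C_A⁻¹.
= (0.223×1.140^0.5) / (3.94×1.140^1.5) = 0.2381/4.796 = 0.0496.
The undesired path is higher order in A, so low C_A (CSTR or dilute feed) favours R.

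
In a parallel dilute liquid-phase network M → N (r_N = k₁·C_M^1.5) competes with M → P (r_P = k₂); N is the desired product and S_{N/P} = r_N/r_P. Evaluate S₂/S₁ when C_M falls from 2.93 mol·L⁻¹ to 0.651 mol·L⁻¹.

0.105

S_{N/P} = (k₁/k₂)·C_M^1.5, so S₂/S₁ = (C_{M,2}/C_{M,1})^1.5.
= (0.651/2.93)^1.5 = (0.2222)^1.5 = 0.105.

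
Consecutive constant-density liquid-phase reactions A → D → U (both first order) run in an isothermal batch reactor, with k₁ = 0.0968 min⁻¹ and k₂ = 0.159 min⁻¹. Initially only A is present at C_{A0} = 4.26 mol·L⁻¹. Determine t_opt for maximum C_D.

7.98 min

For first-order series the maximum of C_D occurs at t_opt = ln(k₂/k₁)/(k₂−k₁).
= ln(0.159/0.0968)/(0.159−0.0968) = ln(1.643)/0.06220 = 0.4963/0.06220 = 7.98 min.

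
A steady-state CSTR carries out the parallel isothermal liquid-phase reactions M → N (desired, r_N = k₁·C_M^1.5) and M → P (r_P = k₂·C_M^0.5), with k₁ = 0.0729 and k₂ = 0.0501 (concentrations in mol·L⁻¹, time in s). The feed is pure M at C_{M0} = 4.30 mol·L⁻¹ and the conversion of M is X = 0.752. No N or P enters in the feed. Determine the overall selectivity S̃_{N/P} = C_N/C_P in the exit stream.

1.55

Exit C_M = C_{M0}(1−X) = 4.30×0.248 = 1.066 mol·L⁻¹.
A CSTR operates uniformly at the exit composition, giving r_N = 0.08028 and r_P = 0.05174 (each k·C_M^n at C_M = 1.066).
Overall selectivity = C_N/C_P = r_Nτ/(r_Pτ) = r_N/r_P = 1.55.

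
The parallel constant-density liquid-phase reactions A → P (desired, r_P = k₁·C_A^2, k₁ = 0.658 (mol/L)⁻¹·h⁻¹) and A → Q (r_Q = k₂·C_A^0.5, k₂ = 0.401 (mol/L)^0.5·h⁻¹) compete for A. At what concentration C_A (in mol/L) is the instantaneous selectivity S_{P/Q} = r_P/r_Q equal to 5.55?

S_{P/Q} = (k₁/k₂)·C_A^1.5 ⇒ C_A = (S·k₂/k₁)^(1/1.5).
= (5.55×0.401/0.658)^(0.6667) = (3.382)^(0.6667) = 2.25 mol/L.

2.25 mol/L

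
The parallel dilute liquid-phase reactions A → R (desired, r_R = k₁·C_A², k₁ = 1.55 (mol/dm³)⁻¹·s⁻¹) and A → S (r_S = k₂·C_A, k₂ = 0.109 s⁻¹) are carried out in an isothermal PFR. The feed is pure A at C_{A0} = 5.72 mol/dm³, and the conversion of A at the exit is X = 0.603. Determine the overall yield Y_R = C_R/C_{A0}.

0.592

C_A = C_{A0}(1−X) = 2.271 mol/dm³.
Along a PFR/batch, dC_S/dC_A = −r_S/(r_R+r_S) = −k₂/(k₂+k₁·C_A).
Integrating from C_{A0} to C_A: C_S = (0.109/1.55)·ln[(0.109+1.55·5.72)/(0.109+1.55·2.27)] = 0.07032·ln(8.975/3.629) = 0.06368 mol/dm³.
Then C_R = (C_{A0}−C_A) − C_S = 3.449 − 0.06368 = 3.385 mol/dm³.
Y_R = C_R/C_{A0} = 3.385/5.72 = 0.592.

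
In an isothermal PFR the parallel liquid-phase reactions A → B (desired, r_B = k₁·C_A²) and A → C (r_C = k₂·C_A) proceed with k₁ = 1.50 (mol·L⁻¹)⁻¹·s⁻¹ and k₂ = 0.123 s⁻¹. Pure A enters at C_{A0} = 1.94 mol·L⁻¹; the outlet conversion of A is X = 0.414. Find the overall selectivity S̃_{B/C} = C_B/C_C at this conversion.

18.3

C_A = C_{A0}(1−X) = 1.137 mol·L⁻¹.
Along a PFR/batch, dC_C/dC_A = −r_C/(r_B+r_C) = −k₂/(k₂+k₁·C_A).
Integrating from C_{A0} to C_A: C_C = (0.123/1.50)·ln[(0.123+1.50·1.94)/(0.123+1.50·1.14)] = 0.08200·ln(3.033/1.828) = 0.04151 mol·L⁻¹.
Then C_B = (C_{A0}−C_A) − C_C = 0.8032 − 0.04151 = 0.7617 mol·L⁻¹.
S̃_{B/C} = C_B/C_C = 0.7617/0.04151 = 18.3.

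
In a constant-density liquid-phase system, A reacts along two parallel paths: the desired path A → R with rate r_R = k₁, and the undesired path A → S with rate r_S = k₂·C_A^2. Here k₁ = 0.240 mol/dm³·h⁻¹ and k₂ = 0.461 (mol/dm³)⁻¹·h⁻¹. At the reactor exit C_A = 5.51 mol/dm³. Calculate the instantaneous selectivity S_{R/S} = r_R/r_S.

0.0171

S_{R/S} = r_R/r_S = (k₁)/(k₂·C_A^2) = (k₁/k₂)·C_A^-2.
= (0.240) / (0.461×5.510^2) = 0.2400/14.00 = 0.0171.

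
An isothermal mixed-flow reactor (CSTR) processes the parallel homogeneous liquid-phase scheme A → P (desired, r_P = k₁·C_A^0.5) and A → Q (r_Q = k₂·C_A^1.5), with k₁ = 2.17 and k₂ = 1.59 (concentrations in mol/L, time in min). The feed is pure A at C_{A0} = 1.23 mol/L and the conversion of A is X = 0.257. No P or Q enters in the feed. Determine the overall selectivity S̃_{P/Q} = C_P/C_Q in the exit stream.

Exit C_A = C_{A0}(1−X) = 1.23×0.743 = 0.9139 mol/L.
In a CSTR the entire volume is at exit conditions, so r_P = 2.17×0.9139^0.5 = 2.074 and r_Q = 1.59×0.9139^1.5 = 1.389.
Overall selectivity = C_P/C_Q = r_Pτ/(r_Qτ) = r_P/r_Q = 1.49.

1.49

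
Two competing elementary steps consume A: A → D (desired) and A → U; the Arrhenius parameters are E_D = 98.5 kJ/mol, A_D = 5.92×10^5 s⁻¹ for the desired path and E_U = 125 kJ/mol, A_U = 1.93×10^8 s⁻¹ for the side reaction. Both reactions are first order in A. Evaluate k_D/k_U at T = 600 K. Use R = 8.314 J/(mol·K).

Since both paths have the same order in A, the concentration cancels and S_{D/U} = k_D/k_U = (A_D/A_U)·exp[(E_U−E_D)/(RT)].
(E_U−E_D)/(RT) = (125−98.5)×10³/(8.314×600) = 26500/4988 = 5.312.
k_D/k_U = (5.92×10^5/1.93×10^8)·exp(5.312) = 0.003067 × 202.8 = 0.622.

0.622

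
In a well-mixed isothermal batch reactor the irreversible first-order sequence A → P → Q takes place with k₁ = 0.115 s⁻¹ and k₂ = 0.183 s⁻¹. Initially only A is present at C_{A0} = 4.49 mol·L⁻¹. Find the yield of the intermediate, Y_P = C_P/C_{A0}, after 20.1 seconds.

The intermediate concentration in a first-order A→B→C sequence is C_P = k₁C_{A0}(e^(−k₁t) − e^(−k₂t))/(k₂−k₁).
e^(−k₁t) = e^(−0.115×20.1) = e^(−2.312) = 0.09911; e^(−k₂t) = e^(−3.678) = 0.02527.
C_P = 0.115×4.49/(0.183−0.115) × (0.09911−0.02527) = 7.593×0.07385 = 0.5607 mol·L⁻¹.
Y_P = C_P/C_{A0} = 0.5607/4.49 = 0.125.

0.125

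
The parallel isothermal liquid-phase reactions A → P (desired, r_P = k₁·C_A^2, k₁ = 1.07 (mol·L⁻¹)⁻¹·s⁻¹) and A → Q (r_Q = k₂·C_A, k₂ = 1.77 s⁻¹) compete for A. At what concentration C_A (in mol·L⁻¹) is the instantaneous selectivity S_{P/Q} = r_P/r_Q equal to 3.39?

S_{P/Q} = (k₁/k₂)·C_A ⇒ C_A = S·k₂/k₁.
= 3.39×1.77/1.07 = 5.61 mol·L⁻¹.

5.61 mol·L⁻¹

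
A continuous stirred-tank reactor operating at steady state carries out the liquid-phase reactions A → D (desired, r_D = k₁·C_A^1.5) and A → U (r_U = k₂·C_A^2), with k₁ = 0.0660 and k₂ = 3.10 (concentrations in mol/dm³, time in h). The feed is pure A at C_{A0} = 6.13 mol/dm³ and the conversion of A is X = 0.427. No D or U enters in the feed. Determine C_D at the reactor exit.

Exit C_A = C_{A0}(1−X) = 6.13×0.573 = 3.512 mol/dm³.
Rates in a CSTR are evaluated at the outlet concentration: r_D = 0.0660×3.512^1.5 = 0.4345, r_U = 3.10×3.512^2 = 38.25.
Fraction of consumed A going to D: r_D/(r_D+r_U) = 0.01123.
C_D = 0.01123·C_{A0}·X = 0.01123×6.13×0.427 = 0.0294 mol/dm³.

0.0294 mol/dm³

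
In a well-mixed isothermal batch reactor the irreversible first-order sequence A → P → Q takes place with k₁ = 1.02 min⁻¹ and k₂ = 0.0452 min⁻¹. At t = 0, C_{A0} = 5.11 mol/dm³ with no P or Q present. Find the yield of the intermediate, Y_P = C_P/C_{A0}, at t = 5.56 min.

0.810

For first-order series with pure A initially, C_P(t) = k₁C_{A0}/(k₂−k₁)·(e^(−k₁t) − e^(−k₂t)).
e^(−k₁t) = e^(−1.02×5.56) = e^(−5.671) = 0.003444; e^(−k₂t) = e^(−0.2513) = 0.7778.
C_P = 1.02×5.11/(0.0452−1.02) × (0.003444−0.7778) = (-5.347)×(-0.7743) = 4.140 mol/dm³.
Y_P = C_P/C_{A0} = 4.140/5.11 = 0.810.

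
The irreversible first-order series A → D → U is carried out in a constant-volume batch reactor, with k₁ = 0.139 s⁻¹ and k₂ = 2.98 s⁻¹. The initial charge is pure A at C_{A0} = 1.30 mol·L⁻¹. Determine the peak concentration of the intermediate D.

0.0522 mol·L⁻¹

For a first-order series the maximum intermediate yield is C_{D,max}/C_{A0} = (k₁/k₂)^[k₂/(k₂−k₁)].
= (0.139/2.98)^(2.98/(2.98−0.139)) = (0.04664)^(1.049) = 0.04015.
C_{D,max} = 0.04015×1.30 = 0.0522 mol·L⁻¹.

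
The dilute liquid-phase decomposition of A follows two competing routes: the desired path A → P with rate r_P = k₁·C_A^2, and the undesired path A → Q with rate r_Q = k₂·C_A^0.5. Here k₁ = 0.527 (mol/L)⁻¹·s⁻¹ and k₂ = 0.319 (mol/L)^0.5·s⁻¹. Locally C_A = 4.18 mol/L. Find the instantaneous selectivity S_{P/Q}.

S_{P/Q} = r_P/r_Q = (k₁·C_A^2)/(k₂·C_A^0.5) = (k₁/k₂)·C_A^1.5.
= (0.527×4.180^2) / (0.319×4.180^0.5) = 9.208/0.6522 = 14.1.
Since the desired path is higher order in A, keeping C_A high (PFR or concentrated feed) favours P.

14.1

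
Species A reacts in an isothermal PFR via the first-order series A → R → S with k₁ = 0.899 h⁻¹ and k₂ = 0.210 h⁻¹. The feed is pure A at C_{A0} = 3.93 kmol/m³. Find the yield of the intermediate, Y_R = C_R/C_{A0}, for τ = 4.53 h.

0.482

Solving the coupled first-order balances gives C_R(τ) = [k₁/(k₂−k₁)]·C_{A0}·(e^(−k₁τ) − e^(−k₂τ)).
e^(−k₁τ) = e^(−0.899×4.53) = e^(−4.072) = 0.01704; e^(−k₂τ) = e^(−0.9513) = 0.3862.
C_R = 0.899×3.93/(0.210−0.899) × (0.01704−0.3862) = (-5.128)×(-0.3692) = 1.893 kmol/m³.
Y_R = C_R/C_{A0} = 1.893/3.93 = 0.482.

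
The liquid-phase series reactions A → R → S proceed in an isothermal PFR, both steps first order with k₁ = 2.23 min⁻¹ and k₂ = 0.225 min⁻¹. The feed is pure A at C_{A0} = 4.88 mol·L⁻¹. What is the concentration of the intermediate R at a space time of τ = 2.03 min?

Solving the coupled first-order balances gives C_R(τ) = [k₁/(k₂−k₁)]·C_{A0}·(e^(−k₁τ) − e^(−k₂τ)).
e^(−k₁τ) = e^(−2.23×2.03) = e^(−4.527) = 0.01081; e^(−k₂τ) = e^(−0.4567) = 0.6333.
C_R = 2.23×4.88/(0.225−2.23) × (0.01081−0.6333) = (-5.428)×(-0.6225) = 3.379 mol·L⁻¹.

3.38 mol·L⁻¹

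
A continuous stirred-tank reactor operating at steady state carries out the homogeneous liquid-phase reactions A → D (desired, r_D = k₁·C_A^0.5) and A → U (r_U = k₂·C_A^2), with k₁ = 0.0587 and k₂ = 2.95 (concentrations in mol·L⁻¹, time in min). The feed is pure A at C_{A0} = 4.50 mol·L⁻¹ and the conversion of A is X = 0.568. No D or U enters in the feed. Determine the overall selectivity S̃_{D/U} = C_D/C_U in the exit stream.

0.00734

Exit C_A = C_{A0}(1−X) = 4.50×0.432 = 1.944 mol·L⁻¹.
In a CSTR the entire volume is at exit conditions, so r_D = 0.0587×1.944^0.5 = 0.08184 and r_U = 2.95×1.944^2 = 11.15.
Overall selectivity = C_D/C_U = r_Dτ/(r_Uτ) = r_D/r_U = 0.00734.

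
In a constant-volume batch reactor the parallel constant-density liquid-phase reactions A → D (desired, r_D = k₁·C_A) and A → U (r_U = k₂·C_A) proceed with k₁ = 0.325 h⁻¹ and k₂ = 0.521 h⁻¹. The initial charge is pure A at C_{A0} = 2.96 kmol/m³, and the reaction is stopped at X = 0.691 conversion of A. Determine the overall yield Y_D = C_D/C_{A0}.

C_A = C_{A0}(1−X) = 0.9146 kmol/m³.
Both paths are first order in A, so the instantaneous fraction to D is constant: dC_D/d(−C_A) = k₁/(k₁+k₂) = 0.3842.
C_D = 0.3842·(C_{A0}−C_A) = 0.3842×2.045 = 0.786 kmol/m³.
Y_D = C_D/C_{A0} = 0.7857/2.96 = 0.265.

0.265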